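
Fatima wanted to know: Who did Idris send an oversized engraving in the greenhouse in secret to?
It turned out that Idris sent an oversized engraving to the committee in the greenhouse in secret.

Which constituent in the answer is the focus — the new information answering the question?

The wh-word "who" asks about the recipient.
In the answer, "Idris", "an oversized engraving", "in the greenhouse" and "in secret" are given — repeated from the question.
The constituent filling the recipient gap is "to the committee"; that is the focus and would carry nuclear stress.

to the committee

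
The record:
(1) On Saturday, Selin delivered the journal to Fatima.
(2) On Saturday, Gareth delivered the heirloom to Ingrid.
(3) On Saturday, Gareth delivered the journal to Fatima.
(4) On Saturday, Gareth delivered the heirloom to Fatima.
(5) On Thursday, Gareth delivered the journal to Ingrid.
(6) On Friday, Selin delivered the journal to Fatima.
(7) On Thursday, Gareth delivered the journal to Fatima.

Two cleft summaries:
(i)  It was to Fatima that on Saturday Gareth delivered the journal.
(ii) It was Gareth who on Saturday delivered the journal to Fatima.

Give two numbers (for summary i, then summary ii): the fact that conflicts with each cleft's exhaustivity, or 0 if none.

0, 1

(i): focus "Fatima". No fact shares agent = Gareth, thing = the journal, setting = on Saturday with a different recipient. 0.
(ii): focus "Gareth". Looking for thing = the journal, recipient = Fatima, setting = on Saturday with some other agent — fact (1) has Selin there. Refuted.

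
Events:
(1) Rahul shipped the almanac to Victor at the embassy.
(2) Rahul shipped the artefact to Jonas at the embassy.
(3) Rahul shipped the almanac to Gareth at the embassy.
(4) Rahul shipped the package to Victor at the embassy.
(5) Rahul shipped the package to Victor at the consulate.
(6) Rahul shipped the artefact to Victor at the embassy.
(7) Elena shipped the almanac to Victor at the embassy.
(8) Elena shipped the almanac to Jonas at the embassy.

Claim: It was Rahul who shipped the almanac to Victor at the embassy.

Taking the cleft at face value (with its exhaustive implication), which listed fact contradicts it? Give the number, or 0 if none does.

7

Focus of the cleft: "Rahul" (the agent). Presupposed background: same thing, recipient, setting (the almanac / Victor / at the embassy).
Exhaustivity: Rahul is the only agent satisfying that background.
Fact (7) shares the background but with agent = Elena; exhaustivity is violated.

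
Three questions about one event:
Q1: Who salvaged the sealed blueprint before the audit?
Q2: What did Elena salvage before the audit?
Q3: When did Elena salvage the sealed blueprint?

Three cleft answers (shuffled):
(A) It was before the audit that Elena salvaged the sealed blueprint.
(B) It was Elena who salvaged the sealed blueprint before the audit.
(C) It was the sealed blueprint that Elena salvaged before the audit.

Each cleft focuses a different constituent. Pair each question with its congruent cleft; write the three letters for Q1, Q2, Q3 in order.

BCA

Q1 asks about the subject (agent); cleft (B) focuses "Elena", which is the subject (agent) — so Q1 → B.
Q2 asks about the direct object; cleft (C) focuses "the sealed blueprint", which is the direct object — so Q2 → C.
Q3 asks about the time; cleft (A) focuses "before the audit", which is the time — so Q3 → A.
Mapping: Q1→B, Q2→C, Q3→A.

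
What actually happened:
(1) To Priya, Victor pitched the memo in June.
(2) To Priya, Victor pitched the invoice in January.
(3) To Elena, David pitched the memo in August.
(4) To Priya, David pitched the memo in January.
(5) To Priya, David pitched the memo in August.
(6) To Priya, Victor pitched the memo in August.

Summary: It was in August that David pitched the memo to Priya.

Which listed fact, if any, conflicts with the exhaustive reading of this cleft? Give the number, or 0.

4

Focus of the cleft: "in August" (the setting). Presupposed background: David as agent and the memo as thing and Priya as recipient.
Exhaustivity: in August is the only setting satisfying that background.
Fact (4) shares the background but with setting = in January; exhaustivity is violated.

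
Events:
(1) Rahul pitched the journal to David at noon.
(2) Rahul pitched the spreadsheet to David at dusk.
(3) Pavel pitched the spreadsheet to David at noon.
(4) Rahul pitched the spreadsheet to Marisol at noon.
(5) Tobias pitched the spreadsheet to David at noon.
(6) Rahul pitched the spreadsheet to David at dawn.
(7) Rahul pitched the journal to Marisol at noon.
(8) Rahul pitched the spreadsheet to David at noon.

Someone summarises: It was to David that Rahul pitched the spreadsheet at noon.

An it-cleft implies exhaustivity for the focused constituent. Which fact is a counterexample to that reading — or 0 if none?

4

The cleft puts "David" in focus and presupposes the open proposition with agent = Rahul, thing = the spreadsheet, setting = at noon.
Exhaustivity: David is the only recipient satisfying that background.
But fact (4) also has agent = Rahul, thing = the spreadsheet, setting = at noon, with recipient = Marisol — so the exhaustive reading fails.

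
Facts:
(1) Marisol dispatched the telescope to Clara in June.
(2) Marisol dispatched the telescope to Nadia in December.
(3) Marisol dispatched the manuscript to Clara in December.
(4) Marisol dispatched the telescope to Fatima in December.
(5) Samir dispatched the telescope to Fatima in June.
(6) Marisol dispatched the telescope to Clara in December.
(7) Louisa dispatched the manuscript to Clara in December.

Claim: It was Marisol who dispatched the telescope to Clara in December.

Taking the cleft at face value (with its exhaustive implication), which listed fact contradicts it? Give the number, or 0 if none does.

Focus of the cleft: "Marisol" (the agent). Presupposed background: thing = the telescope, recipient = Clara, setting = in December.
Exhaustivity: Marisol is the only agent satisfying that background.
No listed fact matches the background with a different agent. Exhaustivity holds.

0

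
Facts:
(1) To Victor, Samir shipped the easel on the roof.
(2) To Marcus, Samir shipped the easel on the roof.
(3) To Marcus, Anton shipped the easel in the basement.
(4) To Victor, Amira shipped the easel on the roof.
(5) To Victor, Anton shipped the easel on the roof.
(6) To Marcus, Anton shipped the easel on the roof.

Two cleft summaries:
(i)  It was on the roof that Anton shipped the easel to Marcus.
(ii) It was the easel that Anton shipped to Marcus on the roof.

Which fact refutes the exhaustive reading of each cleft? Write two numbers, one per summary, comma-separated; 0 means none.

3, 0

(i): focus "on the roof". Looking for same agent, thing, recipient (Anton / the easel / Marcus) with some other setting — fact (3) has in the basement there. Refuted.
(ii): focus "the easel". No fact shares same agent, recipient, setting (Anton / Marcus / on the roof) with a different thing. 0.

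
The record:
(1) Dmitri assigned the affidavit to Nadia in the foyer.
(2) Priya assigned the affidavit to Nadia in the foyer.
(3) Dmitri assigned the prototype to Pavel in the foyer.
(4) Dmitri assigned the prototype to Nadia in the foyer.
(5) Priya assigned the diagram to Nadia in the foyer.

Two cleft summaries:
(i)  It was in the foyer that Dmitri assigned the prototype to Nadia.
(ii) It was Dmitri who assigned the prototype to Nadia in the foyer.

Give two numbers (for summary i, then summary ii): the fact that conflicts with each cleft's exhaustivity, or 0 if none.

Summary (i) focuses "in the foyer" (the setting); background agent = Dmitri, thing = the prototype, recipient = Nadia. No fact matches that background with a different setting, so 0.
Summary (ii) focuses "Dmitri" (the agent); background thing = the prototype, recipient = Nadia, setting = in the foyer. No fact matches that background with a different agent, so 0.

0, 0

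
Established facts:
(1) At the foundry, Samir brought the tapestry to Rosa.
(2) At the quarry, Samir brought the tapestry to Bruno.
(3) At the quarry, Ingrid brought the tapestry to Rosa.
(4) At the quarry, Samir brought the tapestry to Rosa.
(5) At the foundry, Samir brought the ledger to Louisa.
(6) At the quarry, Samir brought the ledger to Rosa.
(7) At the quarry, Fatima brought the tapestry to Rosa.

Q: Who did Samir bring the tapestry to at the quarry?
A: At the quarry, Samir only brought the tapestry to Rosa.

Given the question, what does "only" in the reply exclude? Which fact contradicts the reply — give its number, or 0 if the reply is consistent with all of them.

Answering "Who did ... to ...?" puts focus on the recipient — here, "Rosa".
"Only" then excludes alternative recipients while the background — agent = Samir, thing = the tapestry, setting = at the quarry — is held fixed.
Fact (2) shares the background with a different recipient (Bruno) — counterexample.
(Fact (6) would refute a reading with focus on the thing — but that is not what the question asks.)

2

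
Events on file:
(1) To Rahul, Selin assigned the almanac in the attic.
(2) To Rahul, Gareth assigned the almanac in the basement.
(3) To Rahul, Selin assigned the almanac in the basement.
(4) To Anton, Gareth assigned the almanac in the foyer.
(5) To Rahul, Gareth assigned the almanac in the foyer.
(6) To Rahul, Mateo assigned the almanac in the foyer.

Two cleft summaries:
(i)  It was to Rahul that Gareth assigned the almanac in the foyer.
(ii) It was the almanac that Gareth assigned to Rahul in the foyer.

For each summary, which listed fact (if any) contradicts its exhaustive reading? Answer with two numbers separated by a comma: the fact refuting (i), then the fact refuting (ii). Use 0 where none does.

4, 0

Summary (i) focuses "Rahul" (the recipient); background same agent, thing, setting (Gareth / the almanac / in the foyer). Fact (4) matches that background with recipient = Anton — refutes (i).
Summary (ii) focuses "the almanac" (the thing); background same agent, recipient, setting (Gareth / Rahul / in the foyer). No fact matches that background with a different thing, so 0.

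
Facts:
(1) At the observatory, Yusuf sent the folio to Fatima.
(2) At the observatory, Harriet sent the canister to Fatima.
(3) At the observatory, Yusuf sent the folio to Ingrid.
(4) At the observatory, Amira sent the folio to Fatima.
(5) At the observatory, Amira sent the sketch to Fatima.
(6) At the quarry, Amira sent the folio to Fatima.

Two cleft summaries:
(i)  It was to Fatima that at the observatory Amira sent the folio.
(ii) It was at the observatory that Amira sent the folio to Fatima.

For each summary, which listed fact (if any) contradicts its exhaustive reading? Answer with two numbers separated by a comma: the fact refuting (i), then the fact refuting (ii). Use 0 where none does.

0, 6

Summary (i) focuses "Fatima" (the recipient); background agent = Amira, thing = the folio, setting = at the observatory. No fact matches that background with a different recipient, so 0.
Summary (ii) focuses "at the observatory" (the setting); background agent = Amira, thing = the folio, recipient = Fatima. Fact (6) matches that background with setting = at the quarry — refutes (ii).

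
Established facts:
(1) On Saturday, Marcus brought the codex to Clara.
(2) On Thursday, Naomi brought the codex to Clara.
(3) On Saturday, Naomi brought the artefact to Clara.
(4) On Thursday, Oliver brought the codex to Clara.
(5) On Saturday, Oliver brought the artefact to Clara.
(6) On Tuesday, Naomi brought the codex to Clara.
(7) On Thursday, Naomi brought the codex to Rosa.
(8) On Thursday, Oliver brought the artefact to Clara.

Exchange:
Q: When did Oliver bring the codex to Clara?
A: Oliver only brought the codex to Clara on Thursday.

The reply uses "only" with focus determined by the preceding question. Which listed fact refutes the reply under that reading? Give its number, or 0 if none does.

The question "When did ...?" targets the setting, so in the reply the focus falls on "on Thursday".
"Only" then excludes alternative settings while the background — Oliver as agent and the codex as thing and Clara as recipient — is held fixed.
No fact keeps Oliver as agent and the codex as thing and Clara as recipient while changing the setting; every other fact differs on something backgrounded. The reply stands.
(Fact (8) would refute a reading with focus on the thing — but that is not what the question asks.)

0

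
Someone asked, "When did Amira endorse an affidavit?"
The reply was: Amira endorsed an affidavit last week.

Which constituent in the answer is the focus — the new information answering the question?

The wh-word "when" asks about the time.
In the answer, "Amira" and "an affidavit" are given — repeated from the question.
The constituent filling the time gap is "last week"; that is the focus and would carry nuclear stress.

last week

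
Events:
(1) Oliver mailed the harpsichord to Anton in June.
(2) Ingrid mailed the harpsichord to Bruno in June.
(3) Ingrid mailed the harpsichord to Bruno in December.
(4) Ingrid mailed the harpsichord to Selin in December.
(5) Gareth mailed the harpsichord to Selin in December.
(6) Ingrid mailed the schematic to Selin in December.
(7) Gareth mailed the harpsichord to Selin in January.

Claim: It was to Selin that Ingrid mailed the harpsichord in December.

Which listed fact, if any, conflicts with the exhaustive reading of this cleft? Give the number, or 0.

3

Focus of the cleft: "Selin" (the recipient). Presupposed background: Ingrid as agent and the harpsichord as thing and in December as setting.
The exhaustive reading says no other recipient fits that background.
But fact (3) also has Ingrid as agent and the harpsichord as thing and in December as setting, with recipient = Bruno — so the exhaustive reading fails.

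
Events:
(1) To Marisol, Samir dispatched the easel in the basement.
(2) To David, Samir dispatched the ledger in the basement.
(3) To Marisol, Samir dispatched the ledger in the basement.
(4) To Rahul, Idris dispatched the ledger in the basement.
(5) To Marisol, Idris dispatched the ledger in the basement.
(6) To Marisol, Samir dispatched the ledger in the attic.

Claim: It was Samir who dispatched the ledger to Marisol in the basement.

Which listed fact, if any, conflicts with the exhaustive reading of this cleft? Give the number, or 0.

5

Focus of the cleft: "Samir" (the agent). Presupposed background: same thing, recipient, setting (the ledger / Marisol / in the basement).
The exhaustive reading says no other agent fits that background.
Fact (5) shares the background but with agent = Idris; exhaustivity is violated.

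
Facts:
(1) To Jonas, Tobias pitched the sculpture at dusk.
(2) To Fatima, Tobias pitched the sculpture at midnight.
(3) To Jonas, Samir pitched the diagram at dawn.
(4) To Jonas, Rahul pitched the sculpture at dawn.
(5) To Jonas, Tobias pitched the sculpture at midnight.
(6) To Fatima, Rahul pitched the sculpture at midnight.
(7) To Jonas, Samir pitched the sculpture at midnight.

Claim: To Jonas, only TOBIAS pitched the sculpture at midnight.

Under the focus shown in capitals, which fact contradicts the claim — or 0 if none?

7

Focus (in capitals) is "Tobias" — the agent. "Only" excludes alternative agents while holding fixed same thing, recipient, setting (the sculpture / Jonas / at midnight).
Fact (7) matches on same thing, recipient, setting (the sculpture / Jonas / at midnight), but has agent = Samir instead. That refutes the claim.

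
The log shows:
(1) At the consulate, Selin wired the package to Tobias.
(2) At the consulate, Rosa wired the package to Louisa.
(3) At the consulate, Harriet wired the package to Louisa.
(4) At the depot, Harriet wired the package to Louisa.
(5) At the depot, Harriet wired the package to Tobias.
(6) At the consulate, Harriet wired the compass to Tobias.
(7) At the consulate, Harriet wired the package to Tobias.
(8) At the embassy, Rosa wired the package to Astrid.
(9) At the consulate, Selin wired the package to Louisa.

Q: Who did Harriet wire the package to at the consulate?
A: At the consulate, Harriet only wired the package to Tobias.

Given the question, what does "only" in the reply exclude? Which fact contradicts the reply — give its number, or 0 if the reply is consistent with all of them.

3

Answering "Who did ... to ...?" puts focus on the recipient — here, "Tobias".
"Only" then excludes alternative recipients while the background — same agent, thing, setting (Harriet / the package / at the consulate) — is held fixed.
Fact (3) shares the background with a different recipient (Louisa) — counterexample.
(Fact (5) would refute a reading with focus on the setting — but that is not what the question asks.)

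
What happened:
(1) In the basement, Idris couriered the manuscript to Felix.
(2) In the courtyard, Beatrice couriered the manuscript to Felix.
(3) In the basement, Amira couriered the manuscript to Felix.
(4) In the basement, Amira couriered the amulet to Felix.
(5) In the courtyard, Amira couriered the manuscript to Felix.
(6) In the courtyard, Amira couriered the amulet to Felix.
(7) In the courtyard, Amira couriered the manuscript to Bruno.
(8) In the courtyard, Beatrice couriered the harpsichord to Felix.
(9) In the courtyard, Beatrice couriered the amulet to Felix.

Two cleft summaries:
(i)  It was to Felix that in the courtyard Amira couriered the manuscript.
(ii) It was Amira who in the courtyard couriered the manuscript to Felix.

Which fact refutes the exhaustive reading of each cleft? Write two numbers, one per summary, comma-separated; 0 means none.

(i): focus "Felix". Looking for agent = Amira, thing = the manuscript, setting = in the courtyard with some other recipient — fact (7) has Bruno there. Refuted.
(ii): focus "Amira". Looking for thing = the manuscript, recipient = Felix, setting = in the courtyard with some other agent — fact (2) has Beatrice there. Refuted.

7, 2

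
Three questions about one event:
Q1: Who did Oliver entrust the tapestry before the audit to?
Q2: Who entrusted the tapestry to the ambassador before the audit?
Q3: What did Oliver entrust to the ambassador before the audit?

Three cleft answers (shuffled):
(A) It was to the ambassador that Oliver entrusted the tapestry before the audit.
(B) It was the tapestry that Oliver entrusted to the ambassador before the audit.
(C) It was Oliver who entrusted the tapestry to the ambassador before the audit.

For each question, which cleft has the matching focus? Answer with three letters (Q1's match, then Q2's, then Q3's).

ACB

Q1 asks about the recipient; cleft (A) focuses "to the ambassador", which is the recipient — so Q1 → A.
Q2 asks about the subject (agent); cleft (C) focuses "Oliver", which is the subject (agent) — so Q2 → C.
Q3 asks about the direct object; cleft (B) focuses "the tapestry", which is the direct object — so Q3 → B.
Mapping: Q1→A, Q2→C, Q3→B.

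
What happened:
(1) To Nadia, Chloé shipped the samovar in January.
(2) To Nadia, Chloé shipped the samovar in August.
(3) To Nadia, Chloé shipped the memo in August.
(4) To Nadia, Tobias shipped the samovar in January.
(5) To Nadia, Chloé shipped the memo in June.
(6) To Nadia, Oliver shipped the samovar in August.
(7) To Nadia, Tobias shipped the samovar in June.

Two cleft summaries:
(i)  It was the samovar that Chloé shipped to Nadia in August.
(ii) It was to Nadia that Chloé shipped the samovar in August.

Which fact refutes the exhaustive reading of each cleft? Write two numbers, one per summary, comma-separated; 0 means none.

3, 0

Summary (i) focuses "the samovar" (the thing); background Chloé as agent and Nadia as recipient and in August as setting. Fact (3) matches that background with thing = the memo — refutes (i).
Summary (ii) focuses "Nadia" (the recipient); background Chloé as agent and the samovar as thing and in August as setting. No fact matches that background with a different recipient, so 0.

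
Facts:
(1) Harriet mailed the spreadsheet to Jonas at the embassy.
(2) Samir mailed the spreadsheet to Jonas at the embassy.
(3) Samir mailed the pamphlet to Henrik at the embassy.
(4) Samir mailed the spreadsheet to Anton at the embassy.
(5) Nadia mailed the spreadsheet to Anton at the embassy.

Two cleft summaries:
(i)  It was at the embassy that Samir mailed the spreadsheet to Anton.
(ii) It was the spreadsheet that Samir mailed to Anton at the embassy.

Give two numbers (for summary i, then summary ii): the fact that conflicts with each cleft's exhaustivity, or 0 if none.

0, 0

(i): focus "at the embassy". No fact shares Samir as agent and the spreadsheet as thing and Anton as recipient with a different setting. 0.
(ii): focus "the spreadsheet". No fact shares Samir as agent and Anton as recipient and at the embassy as setting with a different thing. 0.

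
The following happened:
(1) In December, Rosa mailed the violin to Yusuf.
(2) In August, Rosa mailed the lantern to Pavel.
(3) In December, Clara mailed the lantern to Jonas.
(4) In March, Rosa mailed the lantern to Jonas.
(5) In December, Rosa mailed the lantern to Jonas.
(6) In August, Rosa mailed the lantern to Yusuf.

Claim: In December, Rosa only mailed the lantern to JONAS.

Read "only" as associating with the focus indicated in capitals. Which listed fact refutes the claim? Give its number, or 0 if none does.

Focus (in capitals) is "Jonas" — the recipient. "Only" excludes alternative recipients while holding fixed agent = Rosa, thing = the lantern, setting = in December.
No fact matches agent = Rosa, thing = the lantern, setting = in December with a different recipient — every other fact differs on at least one backgrounded slot. So no fact refutes it.

0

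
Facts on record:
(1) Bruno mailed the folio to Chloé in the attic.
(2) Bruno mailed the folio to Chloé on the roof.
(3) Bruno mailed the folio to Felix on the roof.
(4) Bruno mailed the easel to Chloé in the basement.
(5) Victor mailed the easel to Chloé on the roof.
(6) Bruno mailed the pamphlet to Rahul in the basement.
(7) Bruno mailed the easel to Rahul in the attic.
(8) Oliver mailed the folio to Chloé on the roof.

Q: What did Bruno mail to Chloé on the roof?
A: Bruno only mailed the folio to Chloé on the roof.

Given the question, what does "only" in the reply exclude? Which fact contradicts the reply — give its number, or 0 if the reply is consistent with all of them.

0

Answering "What did ...?" puts focus on the thing — here, "the folio".
So "only" ranges over things; the rest (same agent, recipient, setting (Bruno / Chloé / on the roof)) is presupposed.
No fact keeps same agent, recipient, setting (Bruno / Chloé / on the roof) while changing the thing; every other fact differs on something backgrounded. The reply stands.
(Fact (1) would refute a reading with focus on the setting — but that is not what the question asks.)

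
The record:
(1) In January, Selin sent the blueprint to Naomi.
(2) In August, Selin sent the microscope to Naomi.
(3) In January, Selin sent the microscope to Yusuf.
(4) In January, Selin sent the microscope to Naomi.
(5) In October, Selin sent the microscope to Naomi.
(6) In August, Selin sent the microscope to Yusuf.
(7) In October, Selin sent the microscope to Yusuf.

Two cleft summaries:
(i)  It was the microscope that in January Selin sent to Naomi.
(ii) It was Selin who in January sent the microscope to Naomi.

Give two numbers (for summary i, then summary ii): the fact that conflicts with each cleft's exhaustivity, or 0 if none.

1, 0

Summary (i) focuses "the microscope" (the thing); background same agent, recipient, setting (Selin / Naomi / in January). Fact (1) matches that background with thing = the blueprint — refutes (i).
Summary (ii) focuses "Selin" (the agent); background same thing, recipient, setting (the microscope / Naomi / in January). No fact matches that background with a different agent, so 0.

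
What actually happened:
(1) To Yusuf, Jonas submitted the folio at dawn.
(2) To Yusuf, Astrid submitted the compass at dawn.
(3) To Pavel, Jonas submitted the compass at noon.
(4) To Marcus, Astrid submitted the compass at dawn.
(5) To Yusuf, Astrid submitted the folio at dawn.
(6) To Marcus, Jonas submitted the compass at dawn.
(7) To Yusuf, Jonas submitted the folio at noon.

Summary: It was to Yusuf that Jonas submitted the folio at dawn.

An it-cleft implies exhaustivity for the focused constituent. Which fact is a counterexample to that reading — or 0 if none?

0

Focus of the cleft: "Yusuf" (the recipient). Presupposed background: same agent, thing, setting (Jonas / the folio / at dawn).
The exhaustive reading says no other recipient fits that background.
Every other fact differs from the presupposition on some backgrounded slot, so none challenges the exhaustivity.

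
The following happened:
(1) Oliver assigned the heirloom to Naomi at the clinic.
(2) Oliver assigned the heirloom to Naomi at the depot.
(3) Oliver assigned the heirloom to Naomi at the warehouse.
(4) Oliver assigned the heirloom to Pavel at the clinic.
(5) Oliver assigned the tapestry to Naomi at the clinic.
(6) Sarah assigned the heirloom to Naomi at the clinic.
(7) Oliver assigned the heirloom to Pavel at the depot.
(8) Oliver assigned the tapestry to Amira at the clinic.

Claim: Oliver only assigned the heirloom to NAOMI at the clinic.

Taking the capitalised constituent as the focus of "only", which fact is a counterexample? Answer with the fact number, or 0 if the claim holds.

The capitals mark "Naomi" as focus. So "only" rules out other recipients, with the rest (same agent, thing, setting (Oliver / the heirloom / at the clinic)) as background.
Fact (4) shares the background but differs in recipient (Pavel) — a counterexample.

4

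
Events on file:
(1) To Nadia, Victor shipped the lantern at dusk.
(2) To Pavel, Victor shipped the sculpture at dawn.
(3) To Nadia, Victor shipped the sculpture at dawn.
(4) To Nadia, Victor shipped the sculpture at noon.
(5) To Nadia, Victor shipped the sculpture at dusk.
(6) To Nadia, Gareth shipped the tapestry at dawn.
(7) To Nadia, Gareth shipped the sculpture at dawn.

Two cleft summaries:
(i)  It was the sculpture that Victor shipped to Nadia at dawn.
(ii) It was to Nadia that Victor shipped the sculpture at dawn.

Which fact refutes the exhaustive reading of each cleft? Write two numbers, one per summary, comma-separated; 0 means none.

Summary (i) focuses "the sculpture" (the thing); background Victor as agent and Nadia as recipient and at dawn as setting. No fact matches that background with a different thing, so 0.
Summary (ii) focuses "Nadia" (the recipient); background Victor as agent and the sculpture as thing and at dawn as setting. Fact (2) matches that background with recipient = Pavel — refutes (ii).

0, 2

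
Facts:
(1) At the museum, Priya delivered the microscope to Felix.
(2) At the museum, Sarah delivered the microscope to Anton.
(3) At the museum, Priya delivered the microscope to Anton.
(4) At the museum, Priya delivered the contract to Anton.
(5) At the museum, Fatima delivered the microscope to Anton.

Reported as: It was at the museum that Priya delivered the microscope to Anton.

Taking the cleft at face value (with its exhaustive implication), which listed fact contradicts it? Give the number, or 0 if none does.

0

The cleft puts "at the museum" in focus and presupposes the open proposition with agent = Priya, thing = the microscope, recipient = Anton.
The exhaustive reading says no other setting fits that background.
Every other fact differs from the presupposition on some backgrounded slot, so none challenges the exhaustivity.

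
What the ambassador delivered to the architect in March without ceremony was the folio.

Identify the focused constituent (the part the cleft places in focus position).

In a pseudo-cleft "What ... was X", the post-copular constituent X is the focus.
Here the focus is "the folio". The backgrounded (presupposed) material includes "the ambassador", "to the architect", "without ceremony" and "in March".

the folio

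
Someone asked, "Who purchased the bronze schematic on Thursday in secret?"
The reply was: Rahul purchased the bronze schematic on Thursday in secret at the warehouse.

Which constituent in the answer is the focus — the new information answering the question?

Rahul

The wh-word "who" asks about the subject (agent).
In the answer, "the bronze schematic", "on Thursday" and "in secret" are given — repeated from the question.
"at the warehouse" is also new, but it specifies the location, which is not what the question asks about — so it is not the focus.
The constituent filling the subject (agent) gap is "Rahul"; that is the focus.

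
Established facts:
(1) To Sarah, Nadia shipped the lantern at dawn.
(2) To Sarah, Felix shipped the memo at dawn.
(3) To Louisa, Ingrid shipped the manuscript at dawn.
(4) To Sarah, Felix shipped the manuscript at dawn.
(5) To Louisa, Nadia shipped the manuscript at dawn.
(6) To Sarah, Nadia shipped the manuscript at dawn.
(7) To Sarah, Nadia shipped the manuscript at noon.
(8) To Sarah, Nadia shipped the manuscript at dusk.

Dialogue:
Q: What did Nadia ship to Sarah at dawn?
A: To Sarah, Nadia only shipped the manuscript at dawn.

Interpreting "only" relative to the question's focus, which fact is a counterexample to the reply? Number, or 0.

1

The question "What did ...?" targets the thing, so in the reply the focus falls on "the manuscript".
So "only" ranges over things; the rest (agent = Nadia, recipient = Sarah, setting = at dawn) is presupposed.
Fact (1) keeps agent = Nadia, recipient = Sarah, setting = at dawn but has thing = the lantern; that refutes the reply.
(Fact (7) would refute a reading with focus on the setting — but that is not what the question asks.)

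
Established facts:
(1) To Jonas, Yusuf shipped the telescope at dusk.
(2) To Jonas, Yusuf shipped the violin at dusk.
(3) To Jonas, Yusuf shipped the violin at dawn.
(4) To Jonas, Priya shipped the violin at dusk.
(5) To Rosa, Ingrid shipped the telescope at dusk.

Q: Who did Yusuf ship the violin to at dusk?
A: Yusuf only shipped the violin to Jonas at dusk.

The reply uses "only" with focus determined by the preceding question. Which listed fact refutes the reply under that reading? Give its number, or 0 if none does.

Answering "Who did ... to ...?" puts focus on the recipient — here, "Jonas".
"Only" then excludes alternative recipients while the background — agent = Yusuf, thing = the violin, setting = at dusk — is held fixed.
No fact keeps agent = Yusuf, thing = the violin, setting = at dusk while changing the recipient; every other fact differs on something backgrounded. The reply stands.
(Fact (1) would refute a reading with focus on the thing — but that is not what the question asks.)

0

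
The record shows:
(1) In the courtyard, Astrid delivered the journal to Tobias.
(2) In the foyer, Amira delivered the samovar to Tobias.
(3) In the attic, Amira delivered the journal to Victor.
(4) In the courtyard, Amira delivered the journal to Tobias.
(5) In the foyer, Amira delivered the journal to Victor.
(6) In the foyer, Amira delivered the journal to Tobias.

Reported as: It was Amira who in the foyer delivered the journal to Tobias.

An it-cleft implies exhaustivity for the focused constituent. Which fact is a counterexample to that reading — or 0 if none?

0

Focus of the cleft: "Amira" (the agent). Presupposed background: same thing, recipient, setting (the journal / Tobias / in the foyer).
Exhaustivity: Amira is the only agent satisfying that background.
No listed fact matches the background with a different agent. Exhaustivity holds.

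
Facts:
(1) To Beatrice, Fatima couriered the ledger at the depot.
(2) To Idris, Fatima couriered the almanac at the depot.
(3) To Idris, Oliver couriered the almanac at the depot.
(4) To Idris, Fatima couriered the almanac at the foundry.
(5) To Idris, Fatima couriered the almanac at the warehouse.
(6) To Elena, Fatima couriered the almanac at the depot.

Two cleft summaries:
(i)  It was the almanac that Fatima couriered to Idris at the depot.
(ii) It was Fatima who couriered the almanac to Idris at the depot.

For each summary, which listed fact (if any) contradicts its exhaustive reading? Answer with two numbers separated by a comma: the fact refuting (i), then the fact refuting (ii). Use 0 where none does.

(i): focus "the almanac". No fact shares Fatima as agent and Idris as recipient and at the depot as setting with a different thing. 0.
(ii): focus "Fatima". Looking for the almanac as thing and Idris as recipient and at the depot as setting with some other agent — fact (3) has Oliver there. Refuted.

0, 3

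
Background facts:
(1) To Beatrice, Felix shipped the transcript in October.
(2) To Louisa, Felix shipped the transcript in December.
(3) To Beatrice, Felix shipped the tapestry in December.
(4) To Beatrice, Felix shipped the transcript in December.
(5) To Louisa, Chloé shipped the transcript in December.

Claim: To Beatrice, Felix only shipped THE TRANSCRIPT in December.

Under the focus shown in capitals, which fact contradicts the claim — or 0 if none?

3

Focus (in capitals) is "the transcript" — the thing. "Only" excludes alternative things while holding fixed agent = Felix, recipient = Beatrice, setting = in December.
Fact (3) matches on agent = Felix, recipient = Beatrice, setting = in December, but has thing = the tapestry instead. That refutes the claim.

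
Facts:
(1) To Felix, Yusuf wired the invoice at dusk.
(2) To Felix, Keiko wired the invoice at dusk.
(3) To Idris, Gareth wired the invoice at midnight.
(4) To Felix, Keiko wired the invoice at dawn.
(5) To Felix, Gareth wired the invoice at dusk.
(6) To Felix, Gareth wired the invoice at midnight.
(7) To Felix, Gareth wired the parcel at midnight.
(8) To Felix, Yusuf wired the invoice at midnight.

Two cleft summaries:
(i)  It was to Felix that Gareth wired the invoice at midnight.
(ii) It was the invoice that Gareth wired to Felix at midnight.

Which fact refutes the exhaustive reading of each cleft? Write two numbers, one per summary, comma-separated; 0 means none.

(i): focus "Felix". Looking for same agent, thing, setting (Gareth / the invoice / at midnight) with some other recipient — fact (3) has Idris there. Refuted.
(ii): focus "the invoice". Looking for same agent, recipient, setting (Gareth / Felix / at midnight) with some other thing — fact (7) has the parcel there. Refuted.

3, 7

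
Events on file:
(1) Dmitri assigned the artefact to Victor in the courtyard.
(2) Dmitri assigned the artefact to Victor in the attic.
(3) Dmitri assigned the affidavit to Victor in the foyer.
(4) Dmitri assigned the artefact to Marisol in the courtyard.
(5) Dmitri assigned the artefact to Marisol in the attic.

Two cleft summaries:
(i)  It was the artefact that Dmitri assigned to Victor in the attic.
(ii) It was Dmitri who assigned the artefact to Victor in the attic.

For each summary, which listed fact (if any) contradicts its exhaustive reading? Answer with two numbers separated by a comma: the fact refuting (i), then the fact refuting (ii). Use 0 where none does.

0, 0

(i): focus "the artefact". No fact shares agent = Dmitri, recipient = Victor, setting = in the attic with a different thing. 0.
(ii): focus "Dmitri". No fact shares thing = the artefact, recipient = Victor, setting = in the attic with a different agent. 0.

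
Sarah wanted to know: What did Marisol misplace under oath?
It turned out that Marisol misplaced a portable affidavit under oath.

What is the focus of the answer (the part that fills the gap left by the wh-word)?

a portable affidavit

The wh-word "what" asks about the direct object.
In the answer, "Marisol" and "under oath" are given — repeated from the question.
The constituent filling the direct object gap is "a portable affidavit"; that is the focus and would carry nuclear stress.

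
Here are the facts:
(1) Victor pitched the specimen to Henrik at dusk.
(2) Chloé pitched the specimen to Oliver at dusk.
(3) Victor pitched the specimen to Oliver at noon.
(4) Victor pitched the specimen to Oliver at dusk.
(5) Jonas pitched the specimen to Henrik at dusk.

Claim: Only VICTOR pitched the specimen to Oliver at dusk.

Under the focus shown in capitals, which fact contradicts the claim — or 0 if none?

2

Focus (in capitals) is "Victor" — the agent. "Only" excludes alternative agents while holding fixed the specimen as thing and Oliver as recipient and at dusk as setting.
Fact (2) matches on the specimen as thing and Oliver as recipient and at dusk as setting, but has agent = Chloé instead. That refutes the claim.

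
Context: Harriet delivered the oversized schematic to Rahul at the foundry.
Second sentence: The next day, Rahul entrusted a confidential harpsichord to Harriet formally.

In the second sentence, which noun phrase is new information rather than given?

"Rahul" and "Harriet" in the second sentence are given — already mentioned in the context.
"a confidential harpsichord" has no antecedent in the context; it is discourse-new (the indefinite article also signals a new referent).

a confidential harpsichord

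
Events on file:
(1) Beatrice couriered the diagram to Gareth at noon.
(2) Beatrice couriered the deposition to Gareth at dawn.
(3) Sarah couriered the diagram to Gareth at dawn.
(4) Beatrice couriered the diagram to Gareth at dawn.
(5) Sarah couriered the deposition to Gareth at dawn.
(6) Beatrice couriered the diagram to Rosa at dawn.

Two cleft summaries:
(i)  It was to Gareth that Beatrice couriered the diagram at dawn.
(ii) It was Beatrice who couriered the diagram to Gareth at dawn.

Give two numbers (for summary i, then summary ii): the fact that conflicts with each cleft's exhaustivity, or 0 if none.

Summary (i) focuses "Gareth" (the recipient); background Beatrice as agent and the diagram as thing and at dawn as setting. Fact (6) matches that background with recipient = Rosa — refutes (i).
Summary (ii) focuses "Beatrice" (the agent); background the diagram as thing and Gareth as recipient and at dawn as setting. Fact (3) matches that background with agent = Sarah — refutes (ii).

6, 3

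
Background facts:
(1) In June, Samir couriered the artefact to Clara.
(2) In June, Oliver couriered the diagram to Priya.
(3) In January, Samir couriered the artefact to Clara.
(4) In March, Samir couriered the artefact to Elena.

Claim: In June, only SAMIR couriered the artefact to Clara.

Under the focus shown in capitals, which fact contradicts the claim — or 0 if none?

0

Focus (in capitals) is "Samir" — the agent. "Only" excludes alternative agents while holding fixed same thing, recipient, setting (the artefact / Clara / in June).
No fact matches same thing, recipient, setting (the artefact / Clara / in June) with a different agent — every other fact differs on at least one backgrounded slot. So no fact refutes it.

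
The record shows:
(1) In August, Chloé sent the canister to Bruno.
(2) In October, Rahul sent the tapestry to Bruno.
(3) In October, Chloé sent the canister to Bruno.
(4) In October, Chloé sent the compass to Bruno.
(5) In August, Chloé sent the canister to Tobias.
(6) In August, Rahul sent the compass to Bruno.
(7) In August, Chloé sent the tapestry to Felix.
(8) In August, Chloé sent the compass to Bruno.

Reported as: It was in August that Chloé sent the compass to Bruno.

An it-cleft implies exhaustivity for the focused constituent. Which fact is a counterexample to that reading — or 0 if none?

4

The cleft puts "in August" in focus and presupposes the open proposition with same agent, thing, recipient (Chloé / the compass / Bruno).
Exhaustivity: in August is the only setting satisfying that background.
But fact (4) also has same agent, thing, recipient (Chloé / the compass / Bruno), with setting = in October — so the exhaustive reading fails.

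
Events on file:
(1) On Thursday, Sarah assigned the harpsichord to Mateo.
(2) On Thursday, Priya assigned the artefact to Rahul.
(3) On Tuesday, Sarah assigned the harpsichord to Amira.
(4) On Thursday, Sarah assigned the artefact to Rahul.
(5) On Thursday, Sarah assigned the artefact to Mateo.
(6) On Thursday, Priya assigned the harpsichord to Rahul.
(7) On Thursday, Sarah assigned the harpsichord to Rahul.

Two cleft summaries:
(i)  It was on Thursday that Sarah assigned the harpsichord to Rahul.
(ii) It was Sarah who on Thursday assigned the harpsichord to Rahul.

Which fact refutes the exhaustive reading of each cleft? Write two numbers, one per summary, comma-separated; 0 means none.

0, 6

Summary (i) focuses "on Thursday" (the setting); background agent = Sarah, thing = the harpsichord, recipient = Rahul. No fact matches that background with a different setting, so 0.
Summary (ii) focuses "Sarah" (the agent); background thing = the harpsichord, recipient = Rahul, setting = on Thursday. Fact (6) matches that background with agent = Priya — refutes (ii).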